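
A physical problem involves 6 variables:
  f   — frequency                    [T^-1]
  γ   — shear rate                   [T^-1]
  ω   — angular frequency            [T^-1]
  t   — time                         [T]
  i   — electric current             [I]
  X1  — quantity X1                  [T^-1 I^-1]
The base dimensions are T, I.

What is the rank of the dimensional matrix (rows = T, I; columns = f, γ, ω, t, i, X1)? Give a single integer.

2

Dimensional matrix (T×I by f×γ×ω×t×i×X1):
  T: [-1 -1 -1  1  0 -1]
  I: [ 0  0  0  0  1 -1]
RREF → pivots at {f,i} ⇒ r = 2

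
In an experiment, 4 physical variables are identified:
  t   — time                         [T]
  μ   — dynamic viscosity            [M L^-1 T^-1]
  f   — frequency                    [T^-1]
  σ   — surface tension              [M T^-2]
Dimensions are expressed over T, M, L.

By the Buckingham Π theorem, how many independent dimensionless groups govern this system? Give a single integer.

1

Dimensional matrix (T×M×L by t×μ×f×σ):
  T: [ 1 -1 -1 -2]
  M: [ 0  1  0  1]
  L: [ 0 -1  0  0]
RREF → pivots at {t,μ,σ} ⇒ r = 3
n=4, r=3 ⇒ 1 dimensionless group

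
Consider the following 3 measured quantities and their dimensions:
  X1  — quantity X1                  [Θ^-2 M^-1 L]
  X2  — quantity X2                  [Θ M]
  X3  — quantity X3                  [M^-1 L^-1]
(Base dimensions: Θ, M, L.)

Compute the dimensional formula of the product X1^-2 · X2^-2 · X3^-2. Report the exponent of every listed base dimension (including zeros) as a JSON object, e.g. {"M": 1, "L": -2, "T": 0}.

Write exponents as rows Θ,M,L / cols X1,X2,X3:
  Θ: [-2  1  0]
  M: [-1  1 -1]
  L: [ 1  0 -1]
  [Θ]: (-2)·-2+(-2)·1+(-2)·0 = 2
  [M]: (-2)·-1+(-2)·1+(-2)·-1 = 2
  [L]: (-2)·1+(-2)·0+(-2)·-1 = 0
⇒ Θ^2 M^2

{"Θ": 2, "M": 2, "L": 0}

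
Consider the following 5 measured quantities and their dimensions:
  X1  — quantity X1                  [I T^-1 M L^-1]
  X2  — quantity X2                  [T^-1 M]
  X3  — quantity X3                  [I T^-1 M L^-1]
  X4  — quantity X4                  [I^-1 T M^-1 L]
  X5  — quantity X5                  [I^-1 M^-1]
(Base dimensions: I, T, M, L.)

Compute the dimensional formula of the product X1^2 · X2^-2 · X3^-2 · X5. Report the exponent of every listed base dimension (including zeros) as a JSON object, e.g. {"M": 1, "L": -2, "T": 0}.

{"I": -1, "T": 2, "M": -3, "L": 0}

Dimensional matrix (I×T×M×L by X1×X2×X3×X4×X5):
  I: [ 1  0  1 -1 -1]
  T: [-1 -1 -1  1  0]
  M: [ 1  1  1 -1 -1]
  L: [-1  0 -1  1  0]
  [I]: (2)·1+(-2)·0+(-2)·1+(1)·-1 = -1
  [T]: (2)·-1+(-2)·-1+(-2)·-1+(1)·0 = 2
  [M]: (2)·1+(-2)·1+(-2)·1+(1)·-1 = -3
  [L]: (2)·-1+(-2)·0+(-2)·-1+(1)·0 = 0
⇒ I^-1 T^2 M^-3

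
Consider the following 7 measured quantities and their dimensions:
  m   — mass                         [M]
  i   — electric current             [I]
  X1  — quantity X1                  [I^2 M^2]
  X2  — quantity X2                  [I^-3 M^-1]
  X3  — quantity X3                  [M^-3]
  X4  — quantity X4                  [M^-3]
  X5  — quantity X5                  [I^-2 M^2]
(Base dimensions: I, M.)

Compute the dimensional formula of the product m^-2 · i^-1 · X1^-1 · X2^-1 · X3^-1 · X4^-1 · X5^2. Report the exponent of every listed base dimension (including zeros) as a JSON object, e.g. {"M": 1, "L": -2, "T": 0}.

Exponent matrix [I,M] × [m,i,X1,X2,X3,X4,X5]:
  I: [ 0  1  2 -3  0  0 -2]
  M: [ 1  0  2 -1 -3 -3  2]
  [I]: (-2)·0+(-1)·1+(-1)·2+(-1)·-3+(-1)·0+(-1)·0+(2)·-2 = -4
  [M]: (-2)·1+(-1)·0+(-1)·2+(-1)·-1+(-1)·-3+(-1)·-3+(2)·2 = 7
⇒ I^-4 M^7

{"I": -4, "M": 7}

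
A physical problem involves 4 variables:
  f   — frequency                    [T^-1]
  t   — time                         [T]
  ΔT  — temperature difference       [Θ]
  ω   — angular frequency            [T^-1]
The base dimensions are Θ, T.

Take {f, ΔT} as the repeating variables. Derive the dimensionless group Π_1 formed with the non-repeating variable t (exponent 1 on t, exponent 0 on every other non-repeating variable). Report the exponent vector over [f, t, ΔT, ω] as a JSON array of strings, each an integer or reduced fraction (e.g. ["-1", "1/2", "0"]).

Exponent matrix [Θ,T] × [f,t,ΔT,ω]:
  Θ: [ 0  0  1  0]
  T: [-1  1  0 -1]
RREF → pivots at {f,ΔT} ⇒ r = 2
Pivot set = {f,ΔT}, free = {t,ω}
RREF:
  r0: [   1   -1    0    1]
  r1: [   0    0    1    0]
Fix exponent of t at 1, ω at 0; solve each RREF row for its pivot's exponent:
  r0: exp(f) + (-1)·1 = 0 ⇒ exp(f) = 1
  r1: exp(ΔT) + (0)·1 = 0 ⇒ exp(ΔT) = 0
Π_1 = f · t

["1", "1", "0", "0"]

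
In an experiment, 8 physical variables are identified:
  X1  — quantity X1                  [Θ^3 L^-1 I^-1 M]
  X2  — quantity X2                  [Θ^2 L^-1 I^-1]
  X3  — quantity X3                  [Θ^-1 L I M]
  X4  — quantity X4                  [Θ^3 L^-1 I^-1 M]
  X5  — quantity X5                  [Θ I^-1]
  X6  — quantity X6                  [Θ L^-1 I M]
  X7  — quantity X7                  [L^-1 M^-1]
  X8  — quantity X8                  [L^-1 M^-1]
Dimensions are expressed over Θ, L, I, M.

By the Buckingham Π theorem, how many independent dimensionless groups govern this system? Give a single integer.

Exponent matrix [Θ,L,I,M] × [X1,X2,X3,X4,X5,X6,X7,X8]:
  Θ: [ 3  2 -1  3  1  1  0  0]
  L: [-1 -1  1 -1  0 -1 -1 -1]
  I: [-1 -1  1 -1 -1  1  0  0]
  M: [ 1  0  1  1  0  1 -1 -1]
Row reduction gives pivot columns X1,X2,X5; rank = 3
n=8, r=3 ⇒ 5 dimensionless groups

5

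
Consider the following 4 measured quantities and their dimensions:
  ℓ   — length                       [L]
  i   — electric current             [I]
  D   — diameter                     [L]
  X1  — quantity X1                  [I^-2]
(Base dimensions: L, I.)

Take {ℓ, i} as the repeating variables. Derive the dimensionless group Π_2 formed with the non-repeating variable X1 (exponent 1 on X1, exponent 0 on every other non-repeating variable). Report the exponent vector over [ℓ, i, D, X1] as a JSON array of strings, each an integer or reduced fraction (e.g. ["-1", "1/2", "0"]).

["0", "2", "0", "1"]

Write exponents as rows L,I / cols ℓ,i,D,X1:
  L: [ 1  0  1  0]
  I: [ 0  1  0 -2]
RREF → pivots at {ℓ,i} ⇒ r = 2
Repeat: ℓ,i; free: D,X1
RREF:
  r0: [   1    0    1    0]
  r1: [   0    1    0   -2]
Fix exponent of X1 at 1, D at 0; solve each RREF row for its pivot's exponent:
  r0: exp(ℓ) + (0)·1 = 0 ⇒ exp(ℓ) = 0
  r1: exp(i) + (-2)·1 = 0 ⇒ exp(i) = 2
Π_2 = i^2 · X1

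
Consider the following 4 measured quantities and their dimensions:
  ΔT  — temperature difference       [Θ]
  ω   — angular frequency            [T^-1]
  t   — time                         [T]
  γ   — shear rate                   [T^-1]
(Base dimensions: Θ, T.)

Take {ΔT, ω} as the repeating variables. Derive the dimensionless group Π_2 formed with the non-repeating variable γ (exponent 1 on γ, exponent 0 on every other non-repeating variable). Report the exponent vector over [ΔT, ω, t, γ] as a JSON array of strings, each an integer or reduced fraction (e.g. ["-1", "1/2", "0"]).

["0", "-1", "0", "1"]

Write exponents as rows Θ,T / cols ΔT,ω,t,γ:
  Θ: [ 1  0  0  0]
  T: [ 0 -1  1 -1]
Echelon form has 2 nonzero rows (pivots: ΔT,ω)
Repeat: ΔT,ω; free: t,γ
RREF:
  r0: [   1    0    0    0]
  r1: [   0    1   -1    1]
Fix exponent of γ at 1, t at 0; solve each RREF row for its pivot's exponent:
  r0: exp(ΔT) + (0)·1 = 0 ⇒ exp(ΔT) = 0
  r1: exp(ω) + (1)·1 = 0 ⇒ exp(ω) = -1
Π_2 = ω^-1 · γ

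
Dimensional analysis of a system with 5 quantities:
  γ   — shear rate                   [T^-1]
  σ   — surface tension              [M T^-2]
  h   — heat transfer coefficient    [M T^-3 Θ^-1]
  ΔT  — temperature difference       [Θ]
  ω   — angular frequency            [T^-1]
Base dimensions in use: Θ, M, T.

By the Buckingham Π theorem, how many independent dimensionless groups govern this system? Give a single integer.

Dimensional matrix (Θ×M×T by γ×σ×h×ΔT×ω):
  Θ: [ 0  0 -1  1  0]
  M: [ 0  1  1  0  0]
  T: [-1 -2 -3  0 -1]
RREF → pivots at {γ,σ,h} ⇒ r = 3
Π count = n − r = 5 − 3 = 2

2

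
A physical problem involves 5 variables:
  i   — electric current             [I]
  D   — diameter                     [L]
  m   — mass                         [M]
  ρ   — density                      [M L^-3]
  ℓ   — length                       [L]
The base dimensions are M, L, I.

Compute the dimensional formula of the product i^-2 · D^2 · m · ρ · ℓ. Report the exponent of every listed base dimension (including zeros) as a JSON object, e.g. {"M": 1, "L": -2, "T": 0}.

Write exponents as rows M,L,I / cols i,D,m,ρ,ℓ:
  M: [ 0  0  1  1  0]
  L: [ 0  1  0 -3  1]
  I: [ 1  0  0  0  0]
  [M]: (-2)·0+(2)·0+(1)·1+(1)·1+(1)·0 = 2
  [L]: (-2)·0+(2)·1+(1)·0+(1)·-3+(1)·1 = 0
  [I]: (-2)·1+(2)·0+(1)·0+(1)·0+(1)·0 = -2
⇒ M^2 I^-2

{"M": 2, "L": 0, "I": -2}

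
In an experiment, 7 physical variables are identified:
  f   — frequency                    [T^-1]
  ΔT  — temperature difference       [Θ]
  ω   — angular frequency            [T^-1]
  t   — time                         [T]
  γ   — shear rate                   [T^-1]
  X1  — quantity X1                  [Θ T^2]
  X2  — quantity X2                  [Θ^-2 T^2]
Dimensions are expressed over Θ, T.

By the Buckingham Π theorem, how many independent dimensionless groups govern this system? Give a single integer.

5

Dimensional matrix (Θ×T by f×ΔT×ω×t×γ×X1×X2):
  Θ: [ 0  1  0  0  0  1 -2]
  T: [-1  0 -1  1 -1  2  2]
RREF → pivots at {f,ΔT} ⇒ r = 2
7 vars − rank 2 = 5 Π groups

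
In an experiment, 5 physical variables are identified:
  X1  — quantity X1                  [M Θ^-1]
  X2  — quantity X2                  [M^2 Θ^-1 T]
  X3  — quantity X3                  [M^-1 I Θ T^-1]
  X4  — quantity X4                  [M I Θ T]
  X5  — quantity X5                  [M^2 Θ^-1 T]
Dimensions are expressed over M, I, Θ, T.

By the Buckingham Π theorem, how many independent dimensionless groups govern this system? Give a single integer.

Dimensional matrix (M×I×Θ×T by X1×X2×X3×X4×X5):
  M: [ 1  2 -1  1  2]
  I: [ 0  0  1  1  0]
  Θ: [-1 -1  1  1 -1]
  T: [ 0  1 -1  1  1]
Echelon form has 3 nonzero rows (pivots: X1,X2,X3)
n=5, r=3 ⇒ 2 dimensionless groups

2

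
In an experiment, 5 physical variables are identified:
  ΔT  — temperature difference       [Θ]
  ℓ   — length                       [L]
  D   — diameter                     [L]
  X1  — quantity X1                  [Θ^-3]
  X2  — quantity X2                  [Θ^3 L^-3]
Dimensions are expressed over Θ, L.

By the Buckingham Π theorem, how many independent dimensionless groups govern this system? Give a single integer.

Write exponents as rows Θ,L / cols ΔT,ℓ,D,X1,X2:
  Θ: [ 1  0  0 -3  3]
  L: [ 0  1  1  0 -3]
Echelon form has 2 nonzero rows (pivots: ΔT,ℓ)
5 vars − rank 2 = 3 Π groups

3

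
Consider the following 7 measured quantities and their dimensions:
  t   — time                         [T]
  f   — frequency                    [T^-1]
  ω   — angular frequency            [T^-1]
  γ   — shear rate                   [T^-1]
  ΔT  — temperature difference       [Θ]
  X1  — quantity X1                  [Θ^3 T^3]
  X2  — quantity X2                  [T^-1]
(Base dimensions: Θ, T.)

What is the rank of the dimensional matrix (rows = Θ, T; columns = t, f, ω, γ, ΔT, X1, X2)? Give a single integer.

Exponent matrix [Θ,T] × [t,f,ω,γ,ΔT,X1,X2]:
  Θ: [ 0  0  0  0  1  3  0]
  T: [ 1 -1 -1 -1  0  3 -1]
RREF → pivots at {t,ΔT} ⇒ r = 2

2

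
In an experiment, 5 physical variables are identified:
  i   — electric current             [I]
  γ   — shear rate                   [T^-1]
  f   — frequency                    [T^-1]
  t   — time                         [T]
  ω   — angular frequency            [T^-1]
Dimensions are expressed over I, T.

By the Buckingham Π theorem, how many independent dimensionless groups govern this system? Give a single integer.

Exponent matrix [I,T] × [i,γ,f,t,ω]:
  I: [ 1  0  0  0  0]
  T: [ 0 -1 -1  1 -1]
RREF → pivots at {i,γ} ⇒ r = 2
Π count = n − r = 5 − 2 = 3

3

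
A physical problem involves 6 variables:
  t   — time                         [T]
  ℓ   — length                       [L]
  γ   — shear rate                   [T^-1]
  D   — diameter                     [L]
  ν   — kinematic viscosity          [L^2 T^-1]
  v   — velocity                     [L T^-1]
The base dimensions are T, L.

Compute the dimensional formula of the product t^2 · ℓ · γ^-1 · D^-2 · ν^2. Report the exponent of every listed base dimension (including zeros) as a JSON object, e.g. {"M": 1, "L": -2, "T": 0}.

Dimensional matrix (T×L by t×ℓ×γ×D×ν×v):
  T: [ 1  0 -1  0 -1 -1]
  L: [ 0  1  0  1  2  1]
  [T]: (2)·1+(1)·0+(-1)·-1+(-2)·0+(2)·-1 = 1
  [L]: (2)·0+(1)·1+(-1)·0+(-2)·1+(2)·2 = 3
⇒ T L^3

{"T": 1, "L": 3}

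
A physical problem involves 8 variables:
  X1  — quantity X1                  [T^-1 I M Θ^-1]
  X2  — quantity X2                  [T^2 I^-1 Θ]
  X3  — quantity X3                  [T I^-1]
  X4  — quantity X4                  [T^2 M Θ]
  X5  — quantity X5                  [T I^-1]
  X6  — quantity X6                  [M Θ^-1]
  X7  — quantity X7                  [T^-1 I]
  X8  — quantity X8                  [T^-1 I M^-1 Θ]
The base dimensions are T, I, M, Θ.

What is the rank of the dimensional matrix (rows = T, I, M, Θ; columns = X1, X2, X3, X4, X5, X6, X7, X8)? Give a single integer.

3

Dimensional matrix (T×I×M×Θ by X1×X2×X3×X4×X5×X6×X7×X8):
  T: [-1  2  1  2  1  0 -1 -1]
  I: [ 1 -1 -1  0 -1  0  1  1]
  M: [ 1  0  0  1  0  1  0 -1]
  Θ: [-1  1  0  1  0 -1  0  1]
Echelon form has 3 nonzero rows (pivots: X1,X2,X3)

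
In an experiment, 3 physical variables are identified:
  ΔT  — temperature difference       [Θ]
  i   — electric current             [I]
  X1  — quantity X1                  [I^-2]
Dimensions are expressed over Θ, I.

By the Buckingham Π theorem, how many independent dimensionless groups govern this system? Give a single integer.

Write exponents as rows Θ,I / cols ΔT,i,X1:
  Θ: [ 1  0  0]
  I: [ 0  1 -2]
RREF → pivots at {ΔT,i} ⇒ r = 2
n=3, r=2 ⇒ 1 dimensionless group

1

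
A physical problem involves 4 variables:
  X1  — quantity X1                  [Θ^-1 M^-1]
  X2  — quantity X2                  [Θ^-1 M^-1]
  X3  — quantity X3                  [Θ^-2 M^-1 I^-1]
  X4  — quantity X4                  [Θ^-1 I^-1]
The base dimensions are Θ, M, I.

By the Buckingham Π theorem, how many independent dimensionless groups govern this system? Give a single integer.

2

Exponent matrix [Θ,M,I] × [X1,X2,X3,X4]:
  Θ: [-1 -1 -2 -1]
  M: [-1 -1 -1  0]
  I: [ 0  0 -1 -1]
Row reduction gives pivot columns X1,X3; rank = 2
4 vars − rank 2 = 2 Π groups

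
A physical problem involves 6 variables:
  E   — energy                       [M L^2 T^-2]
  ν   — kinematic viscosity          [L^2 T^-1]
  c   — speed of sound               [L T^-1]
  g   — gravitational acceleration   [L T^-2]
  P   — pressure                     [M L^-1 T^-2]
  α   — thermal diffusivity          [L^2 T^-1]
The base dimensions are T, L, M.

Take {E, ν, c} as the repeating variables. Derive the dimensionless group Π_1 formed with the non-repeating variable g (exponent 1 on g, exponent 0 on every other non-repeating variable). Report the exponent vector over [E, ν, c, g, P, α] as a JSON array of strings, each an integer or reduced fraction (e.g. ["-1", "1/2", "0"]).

Dimensional matrix (T×L×M by E×ν×c×g×P×α):
  T: [-2 -1 -1 -2 -2 -1]
  L: [ 2  2  1  1 -1  2]
  M: [ 1  0  0  0  1  0]
Echelon form has 3 nonzero rows (pivots: E,ν,c)
Repeat: E,ν,c; free: g,P,α
RREF:
  r0: [   1    0    0    0    1    0]
  r1: [   0    1    0   -1   -3    1]
  r2: [   0    0    1    3    3    0]
Fix exponent of g at 1, P at 0, α at 0; solve each RREF row for its pivot's exponent:
  r0: exp(E) + (0)·1 = 0 ⇒ exp(E) = 0
  r1: exp(ν) + (-1)·1 = 0 ⇒ exp(ν) = 1
  r2: exp(c) + (3)·1 = 0 ⇒ exp(c) = -3
Π_1 = ν · c^-3 · g

["0", "1", "-3", "1", "0", "0"]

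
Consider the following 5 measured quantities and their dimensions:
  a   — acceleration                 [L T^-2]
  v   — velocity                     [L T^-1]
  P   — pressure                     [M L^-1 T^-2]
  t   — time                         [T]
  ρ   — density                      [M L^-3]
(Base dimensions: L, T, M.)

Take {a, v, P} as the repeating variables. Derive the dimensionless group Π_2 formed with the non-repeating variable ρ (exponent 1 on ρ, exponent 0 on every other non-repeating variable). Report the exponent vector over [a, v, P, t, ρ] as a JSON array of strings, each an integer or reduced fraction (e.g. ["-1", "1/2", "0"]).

Write exponents as rows L,T,M / cols a,v,P,t,ρ:
  L: [ 1  1 -1  0 -3]
  T: [-2 -1 -2  1  0]
  M: [ 0  0  1  0  1]
RREF → pivots at {a,v,P} ⇒ r = 3
Pivot set = {a,v,P}, free = {t,ρ}
RREF:
  r0: [   1    0    0   -1    0]
  r1: [   0    1    0    1   -2]
  r2: [   0    0    1    0    1]
Fix exponent of ρ at 1, t at 0; solve each RREF row for its pivot's exponent:
  r0: exp(a) + (0)·1 = 0 ⇒ exp(a) = 0
  r1: exp(v) + (-2)·1 = 0 ⇒ exp(v) = 2
  r2: exp(P) + (1)·1 = 0 ⇒ exp(P) = -1
Π_2 = v^2 · P^-1 · ρ

["0", "2", "-1", "0", "1"]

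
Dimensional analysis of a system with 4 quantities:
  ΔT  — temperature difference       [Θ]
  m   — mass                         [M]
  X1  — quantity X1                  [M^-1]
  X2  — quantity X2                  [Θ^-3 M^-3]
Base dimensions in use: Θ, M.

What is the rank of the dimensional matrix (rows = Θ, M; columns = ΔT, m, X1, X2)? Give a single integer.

2

Write exponents as rows Θ,M / cols ΔT,m,X1,X2:
  Θ: [ 1  0  0 -3]
  M: [ 0  1 -1 -3]
RREF → pivots at {ΔT,m} ⇒ r = 2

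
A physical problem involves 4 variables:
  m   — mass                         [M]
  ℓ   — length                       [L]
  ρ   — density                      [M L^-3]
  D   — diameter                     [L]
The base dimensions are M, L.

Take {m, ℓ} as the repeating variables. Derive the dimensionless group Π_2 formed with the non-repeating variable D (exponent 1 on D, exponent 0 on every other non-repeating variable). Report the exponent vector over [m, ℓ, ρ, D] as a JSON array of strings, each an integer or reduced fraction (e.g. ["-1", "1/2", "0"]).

["0", "-1", "0", "1"]

Exponent matrix [M,L] × [m,ℓ,ρ,D]:
  M: [ 1  0  1  0]
  L: [ 0  1 -3  1]
RREF → pivots at {m,ℓ} ⇒ r = 2
Pivot set = {m,ℓ}, free = {ρ,D}
RREF:
  r0: [   1    0    1    0]
  r1: [   0    1   -3    1]
Fix exponent of D at 1, ρ at 0; solve each RREF row for its pivot's exponent:
  r0: exp(m) + (0)·1 = 0 ⇒ exp(m) = 0
  r1: exp(ℓ) + (1)·1 = 0 ⇒ exp(ℓ) = -1
Π_2 = ℓ^-1 · D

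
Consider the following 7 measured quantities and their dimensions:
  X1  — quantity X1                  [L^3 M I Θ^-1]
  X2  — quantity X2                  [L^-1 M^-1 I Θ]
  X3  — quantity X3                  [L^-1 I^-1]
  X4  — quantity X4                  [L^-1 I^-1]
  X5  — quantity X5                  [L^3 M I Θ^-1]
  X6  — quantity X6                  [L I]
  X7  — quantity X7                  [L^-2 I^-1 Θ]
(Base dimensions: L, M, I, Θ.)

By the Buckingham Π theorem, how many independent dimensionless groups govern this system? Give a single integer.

Exponent matrix [L,M,I,Θ] × [X1,X2,X3,X4,X5,X6,X7]:
  L: [ 3 -1 -1 -1  3  1 -2]
  M: [ 1 -1  0  0  1  0  0]
  I: [ 1  1 -1 -1  1  1 -1]
  Θ: [-1  1  0  0 -1  0  1]
Row reduction gives pivot columns X1,X2,X7; rank = 3
Π count = n − r = 7 − 3 = 4

4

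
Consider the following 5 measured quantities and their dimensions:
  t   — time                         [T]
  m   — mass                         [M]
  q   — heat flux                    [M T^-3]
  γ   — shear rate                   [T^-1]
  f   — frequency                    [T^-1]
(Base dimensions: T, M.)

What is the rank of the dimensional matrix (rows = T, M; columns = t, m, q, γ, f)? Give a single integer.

2

Exponent matrix [T,M] × [t,m,q,γ,f]:
  T: [ 1  0 -3 -1 -1]
  M: [ 0  1  1  0  0]
RREF → pivots at {t,m} ⇒ r = 2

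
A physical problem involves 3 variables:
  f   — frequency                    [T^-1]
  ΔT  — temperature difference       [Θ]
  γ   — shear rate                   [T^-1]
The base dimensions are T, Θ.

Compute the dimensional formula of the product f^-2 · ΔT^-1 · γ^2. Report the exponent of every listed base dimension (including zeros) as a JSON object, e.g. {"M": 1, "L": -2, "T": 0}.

Dimensional matrix (T×Θ by f×ΔT×γ):
  T: [-1  0 -1]
  Θ: [ 0  1  0]
  [T]: (-2)·-1+(-1)·0+(2)·-1 = 0
  [Θ]: (-2)·0+(-1)·1+(2)·0 = -1
⇒ Θ^-1

{"T": 0, "Θ": -1}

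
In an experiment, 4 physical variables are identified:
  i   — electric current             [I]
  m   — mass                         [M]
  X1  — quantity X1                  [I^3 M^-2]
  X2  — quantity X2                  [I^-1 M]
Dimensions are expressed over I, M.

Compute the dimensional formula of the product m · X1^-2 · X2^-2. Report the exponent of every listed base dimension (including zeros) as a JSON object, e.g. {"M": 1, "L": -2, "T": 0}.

Exponent matrix [I,M] × [i,m,X1,X2]:
  I: [ 1  0  3 -1]
  M: [ 0  1 -2  1]
  [I]: (1)·0+(-2)·3+(-2)·-1 = -4
  [M]: (1)·1+(-2)·-2+(-2)·1 = 3
⇒ I^-4 M^3

{"I": -4, "M": 3}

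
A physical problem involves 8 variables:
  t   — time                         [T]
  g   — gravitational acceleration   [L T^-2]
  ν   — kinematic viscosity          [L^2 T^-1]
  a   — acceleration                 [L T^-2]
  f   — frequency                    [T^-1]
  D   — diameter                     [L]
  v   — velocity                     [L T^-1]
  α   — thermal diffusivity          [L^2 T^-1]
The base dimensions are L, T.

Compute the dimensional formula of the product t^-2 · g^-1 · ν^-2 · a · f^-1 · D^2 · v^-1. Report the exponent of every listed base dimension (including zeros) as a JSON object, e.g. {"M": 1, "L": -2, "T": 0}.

{"L": -3, "T": 2}

Exponent matrix [L,T] × [t,g,ν,a,f,D,v,α]:
  L: [ 0  1  2  1  0  1  1  2]
  T: [ 1 -2 -1 -2 -1  0 -1 -1]
  [L]: (-2)·0+(-1)·1+(-2)·2+(1)·1+(-1)·0+(2)·1+(-1)·1 = -3
  [T]: (-2)·1+(-1)·-2+(-2)·-1+(1)·-2+(-1)·-1+(2)·0+(-1)·-1 = 2
⇒ L^-3 T^2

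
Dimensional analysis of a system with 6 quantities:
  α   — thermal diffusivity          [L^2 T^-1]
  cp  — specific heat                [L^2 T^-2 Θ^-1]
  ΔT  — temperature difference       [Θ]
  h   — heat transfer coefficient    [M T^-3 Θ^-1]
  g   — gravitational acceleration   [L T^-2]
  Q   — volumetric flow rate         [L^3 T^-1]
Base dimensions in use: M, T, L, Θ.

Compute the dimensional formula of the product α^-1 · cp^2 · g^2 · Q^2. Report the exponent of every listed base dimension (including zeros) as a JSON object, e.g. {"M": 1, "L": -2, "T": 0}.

{"M": 0, "T": -9, "L": 10, "Θ": -2}

Exponent matrix [M,T,L,Θ] × [α,cp,ΔT,h,g,Q]:
  M: [ 0  0  0  1  0  0]
  T: [-1 -2  0 -3 -2 -1]
  L: [ 2  2  0  0  1  3]
  Θ: [ 0 -1  1 -1  0  0]
  [M]: (-1)·0+(2)·0+(2)·0+(2)·0 = 0
  [T]: (-1)·-1+(2)·-2+(2)·-2+(2)·-1 = -9
  [L]: (-1)·2+(2)·2+(2)·1+(2)·3 = 10
  [Θ]: (-1)·0+(2)·-1+(2)·0+(2)·0 = -2
⇒ T^-9 L^10 Θ^-2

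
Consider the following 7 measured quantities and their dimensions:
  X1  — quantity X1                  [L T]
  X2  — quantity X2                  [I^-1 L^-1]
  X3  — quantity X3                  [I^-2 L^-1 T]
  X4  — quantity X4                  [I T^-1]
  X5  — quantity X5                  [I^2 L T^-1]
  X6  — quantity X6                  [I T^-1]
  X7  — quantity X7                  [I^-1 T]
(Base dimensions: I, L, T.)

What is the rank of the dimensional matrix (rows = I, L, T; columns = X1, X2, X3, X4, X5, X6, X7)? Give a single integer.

Exponent matrix [I,L,T] × [X1,X2,X3,X4,X5,X6,X7]:
  I: [ 0 -1 -2  1  2  1 -1]
  L: [ 1 -1 -1  0  1  0  0]
  T: [ 1  0  1 -1 -1 -1  1]
Row reduction gives pivot columns X1,X2; rank = 2

2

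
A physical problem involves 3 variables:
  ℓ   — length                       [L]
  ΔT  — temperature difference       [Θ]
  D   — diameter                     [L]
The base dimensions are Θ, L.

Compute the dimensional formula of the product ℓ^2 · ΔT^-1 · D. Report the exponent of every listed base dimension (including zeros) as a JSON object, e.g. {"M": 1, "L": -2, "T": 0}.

{"Θ": -1, "L": 3}

Write exponents as rows Θ,L / cols ℓ,ΔT,D:
  Θ: [ 0  1  0]
  L: [ 1  0  1]
  [Θ]: (2)·0+(-1)·1+(1)·0 = -1
  [L]: (2)·1+(-1)·0+(1)·1 = 3
⇒ Θ^-1 L^3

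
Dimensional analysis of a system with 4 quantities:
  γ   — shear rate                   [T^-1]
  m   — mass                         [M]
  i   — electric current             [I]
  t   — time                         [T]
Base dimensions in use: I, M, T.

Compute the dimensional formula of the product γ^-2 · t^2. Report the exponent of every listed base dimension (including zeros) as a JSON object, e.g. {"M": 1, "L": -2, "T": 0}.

{"I": 0, "M": 0, "T": 4}

Exponent matrix [I,M,T] × [γ,m,i,t]:
  I: [ 0  0  1  0]
  M: [ 0  1  0  0]
  T: [-1  0  0  1]
  [I]: (-2)·0+(2)·0 = 0
  [M]: (-2)·0+(2)·0 = 0
  [T]: (-2)·-1+(2)·1 = 4
⇒ T^4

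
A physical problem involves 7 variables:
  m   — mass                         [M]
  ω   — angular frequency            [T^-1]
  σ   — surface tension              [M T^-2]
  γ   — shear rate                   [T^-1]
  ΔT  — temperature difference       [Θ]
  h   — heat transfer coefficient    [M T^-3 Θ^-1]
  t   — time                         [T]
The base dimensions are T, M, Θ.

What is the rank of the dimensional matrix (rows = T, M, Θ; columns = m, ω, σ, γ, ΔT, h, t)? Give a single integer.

Dimensional matrix (T×M×Θ by m×ω×σ×γ×ΔT×h×t):
  T: [ 0 -1 -2 -1  0 -3  1]
  M: [ 1  0  1  0  0  1  0]
  Θ: [ 0  0  0  0  1 -1  0]
RREF → pivots at {m,ω,ΔT} ⇒ r = 3

3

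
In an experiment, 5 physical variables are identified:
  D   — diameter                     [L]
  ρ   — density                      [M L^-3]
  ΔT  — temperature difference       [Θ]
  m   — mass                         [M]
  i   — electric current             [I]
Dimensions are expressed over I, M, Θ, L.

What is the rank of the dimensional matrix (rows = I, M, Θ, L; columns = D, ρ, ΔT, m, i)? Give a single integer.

Write exponents as rows I,M,Θ,L / cols D,ρ,ΔT,m,i:
  I: [ 0  0  0  0  1]
  M: [ 0  1  0  1  0]
  Θ: [ 0  0  1  0  0]
  L: [ 1 -3  0  0  0]
RREF → pivots at {D,ρ,ΔT,i} ⇒ r = 4

4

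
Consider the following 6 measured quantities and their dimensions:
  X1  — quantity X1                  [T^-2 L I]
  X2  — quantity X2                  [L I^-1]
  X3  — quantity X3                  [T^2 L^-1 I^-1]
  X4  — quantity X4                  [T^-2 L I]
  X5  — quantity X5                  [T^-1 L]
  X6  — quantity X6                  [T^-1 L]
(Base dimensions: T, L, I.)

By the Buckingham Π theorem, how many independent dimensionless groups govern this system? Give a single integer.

4

Write exponents as rows T,L,I / cols X1,X2,X3,X4,X5,X6:
  T: [-2  0  2 -2 -1 -1]
  L: [ 1  1 -1  1  1  1]
  I: [ 1 -1 -1  1  0  0]
RREF → pivots at {X1,X2} ⇒ r = 2
Π count = n − r = 6 − 2 = 4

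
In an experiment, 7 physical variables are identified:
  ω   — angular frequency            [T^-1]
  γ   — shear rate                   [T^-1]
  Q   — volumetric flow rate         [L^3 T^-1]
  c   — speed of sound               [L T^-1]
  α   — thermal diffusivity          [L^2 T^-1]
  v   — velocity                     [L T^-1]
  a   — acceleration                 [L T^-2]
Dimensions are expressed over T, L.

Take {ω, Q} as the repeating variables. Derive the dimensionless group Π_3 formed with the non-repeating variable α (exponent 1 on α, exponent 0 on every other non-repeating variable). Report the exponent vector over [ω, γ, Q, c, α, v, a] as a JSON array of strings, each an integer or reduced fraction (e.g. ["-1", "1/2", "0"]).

["-1/3", "0", "-2/3", "0", "1", "0", "0"]

Exponent matrix [T,L] × [ω,γ,Q,c,α,v,a]:
  T: [-1 -1 -1 -1 -1 -1 -2]
  L: [ 0  0  3  1  2  1  1]
RREF → pivots at {ω,Q} ⇒ r = 2
Pivot set = {ω,Q}, free = {γ,c,α,v,a}
RREF:
  r0: [   1    1    0  2/3  1/3  2/3  5/3]
  r1: [   0    0    1  1/3  2/3  1/3  1/3]
Fix exponent of α at 1, γ at 0, c at 0, v at 0, a at 0; solve each RREF row for its pivot's exponent:
  r0: exp(ω) + (1/3)·1 = 0 ⇒ exp(ω) = -1/3
  r1: exp(Q) + (2/3)·1 = 0 ⇒ exp(Q) = -2/3
Π_3 = ω^(-1/3) · Q^(-2/3) · α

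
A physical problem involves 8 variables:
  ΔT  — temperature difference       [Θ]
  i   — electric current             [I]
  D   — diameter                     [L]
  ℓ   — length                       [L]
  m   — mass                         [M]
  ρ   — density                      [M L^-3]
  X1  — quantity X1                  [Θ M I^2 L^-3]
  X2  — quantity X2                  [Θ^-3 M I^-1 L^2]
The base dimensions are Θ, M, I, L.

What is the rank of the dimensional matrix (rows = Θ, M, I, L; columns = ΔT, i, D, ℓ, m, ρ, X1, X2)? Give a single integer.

Exponent matrix [Θ,M,I,L] × [ΔT,i,D,ℓ,m,ρ,X1,X2]:
  Θ: [ 1  0  0  0  0  0  1 -3]
  M: [ 0  0  0  0  1  1  1  1]
  I: [ 0  1  0  0  0  0  2 -1]
  L: [ 0  0  1  1  0 -3 -3  2]
Echelon form has 4 nonzero rows (pivots: ΔT,i,D,m)

4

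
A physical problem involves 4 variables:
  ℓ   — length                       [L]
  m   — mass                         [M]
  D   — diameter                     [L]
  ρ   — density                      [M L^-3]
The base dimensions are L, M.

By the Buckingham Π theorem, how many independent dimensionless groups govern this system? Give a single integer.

Dimensional matrix (L×M by ℓ×m×D×ρ):
  L: [ 1  0  1 -3]
  M: [ 0  1  0  1]
Echelon form has 2 nonzero rows (pivots: ℓ,m)
Π count = n − r = 4 − 2 = 2

2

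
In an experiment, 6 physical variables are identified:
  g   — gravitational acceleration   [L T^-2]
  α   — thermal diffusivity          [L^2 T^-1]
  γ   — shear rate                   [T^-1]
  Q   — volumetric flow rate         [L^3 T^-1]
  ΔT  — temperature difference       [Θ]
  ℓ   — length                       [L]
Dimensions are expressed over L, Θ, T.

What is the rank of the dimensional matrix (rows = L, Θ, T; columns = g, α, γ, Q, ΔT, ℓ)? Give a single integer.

Dimensional matrix (L×Θ×T by g×α×γ×Q×ΔT×ℓ):
  L: [ 1  2  0  3  0  1]
  Θ: [ 0  0  0  0  1  0]
  T: [-2 -1 -1 -1  0  0]
RREF → pivots at {g,α,ΔT} ⇒ r = 3

3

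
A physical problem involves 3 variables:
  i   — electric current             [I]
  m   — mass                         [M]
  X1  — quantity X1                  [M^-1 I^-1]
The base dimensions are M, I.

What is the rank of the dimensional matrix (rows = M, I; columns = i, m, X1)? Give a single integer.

2

Exponent matrix [M,I] × [i,m,X1]:
  M: [ 0  1 -1]
  I: [ 1  0 -1]
Echelon form has 2 nonzero rows (pivots: i,m)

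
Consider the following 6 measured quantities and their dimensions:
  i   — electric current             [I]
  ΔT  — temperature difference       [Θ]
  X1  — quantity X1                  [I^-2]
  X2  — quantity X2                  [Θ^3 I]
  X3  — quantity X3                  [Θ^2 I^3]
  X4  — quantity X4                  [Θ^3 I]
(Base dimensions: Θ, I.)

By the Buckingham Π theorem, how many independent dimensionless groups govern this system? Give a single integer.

4

Exponent matrix [Θ,I] × [i,ΔT,X1,X2,X3,X4]:
  Θ: [ 0  1  0  3  2  3]
  I: [ 1  0 -2  1  3  1]
Row reduction gives pivot columns i,ΔT; rank = 2
n=6, r=2 ⇒ 4 dimensionless groups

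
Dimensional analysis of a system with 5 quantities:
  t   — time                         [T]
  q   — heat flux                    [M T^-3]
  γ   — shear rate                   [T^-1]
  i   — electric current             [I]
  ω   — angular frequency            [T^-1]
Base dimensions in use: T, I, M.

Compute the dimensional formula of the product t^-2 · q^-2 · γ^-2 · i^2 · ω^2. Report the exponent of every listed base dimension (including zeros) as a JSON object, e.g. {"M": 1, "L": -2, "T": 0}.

{"T": 4, "I": 2, "M": -2}

Exponent matrix [T,I,M] × [t,q,γ,i,ω]:
  T: [ 1 -3 -1  0 -1]
  I: [ 0  0  0  1  0]
  M: [ 0  1  0  0  0]
  [T]: (-2)·1+(-2)·-3+(-2)·-1+(2)·0+(2)·-1 = 4
  [I]: (-2)·0+(-2)·0+(-2)·0+(2)·1+(2)·0 = 2
  [M]: (-2)·0+(-2)·1+(-2)·0+(2)·0+(2)·0 = -2
⇒ T^4 I^2 M^-2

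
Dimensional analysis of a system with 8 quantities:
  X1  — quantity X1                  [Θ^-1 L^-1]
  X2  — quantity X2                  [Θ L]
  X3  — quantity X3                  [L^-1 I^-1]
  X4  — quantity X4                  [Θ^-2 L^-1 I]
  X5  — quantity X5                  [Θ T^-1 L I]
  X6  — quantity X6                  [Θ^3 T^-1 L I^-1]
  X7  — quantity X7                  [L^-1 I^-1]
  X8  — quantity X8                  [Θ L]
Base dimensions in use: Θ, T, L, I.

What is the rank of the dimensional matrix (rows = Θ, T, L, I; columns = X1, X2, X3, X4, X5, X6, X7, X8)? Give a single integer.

Dimensional matrix (Θ×T×L×I by X1×X2×X3×X4×X5×X6×X7×X8):
  Θ: [-1  1  0 -2  1  3  0  1]
  T: [ 0  0  0  0 -1 -1  0  0]
  L: [-1  1 -1 -1  1  1 -1  1]
  I: [ 0  0 -1  1  1 -1 -1  0]
RREF → pivots at {X1,X3,X5} ⇒ r = 3

3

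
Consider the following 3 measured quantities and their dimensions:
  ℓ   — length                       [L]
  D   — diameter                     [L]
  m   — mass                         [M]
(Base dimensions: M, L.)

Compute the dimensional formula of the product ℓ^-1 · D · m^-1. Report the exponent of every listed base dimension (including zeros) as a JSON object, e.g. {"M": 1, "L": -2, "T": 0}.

Exponent matrix [M,L] × [ℓ,D,m]:
  M: [ 0  0  1]
  L: [ 1  1  0]
  [M]: (-1)·0+(1)·0+(-1)·1 = -1
  [L]: (-1)·1+(1)·1+(-1)·0 = 0
⇒ M^-1

{"M": -1, "L": 0}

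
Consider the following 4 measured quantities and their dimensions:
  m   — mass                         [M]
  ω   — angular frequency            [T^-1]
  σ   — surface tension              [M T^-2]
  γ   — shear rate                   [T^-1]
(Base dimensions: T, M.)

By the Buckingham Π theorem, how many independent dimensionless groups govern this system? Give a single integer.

Dimensional matrix (T×M by m×ω×σ×γ):
  T: [ 0 -1 -2 -1]
  M: [ 1  0  1  0]
Echelon form has 2 nonzero rows (pivots: m,ω)
4 vars − rank 2 = 2 Π groups

2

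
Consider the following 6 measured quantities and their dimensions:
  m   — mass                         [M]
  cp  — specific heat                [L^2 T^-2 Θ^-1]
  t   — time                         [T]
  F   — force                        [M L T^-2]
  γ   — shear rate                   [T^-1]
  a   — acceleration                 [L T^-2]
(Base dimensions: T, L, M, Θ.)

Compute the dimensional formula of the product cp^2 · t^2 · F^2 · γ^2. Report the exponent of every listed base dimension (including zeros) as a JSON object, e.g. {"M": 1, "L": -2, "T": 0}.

{"T": -8, "L": 6, "M": 2, "Θ": -2}

Exponent matrix [T,L,M,Θ] × [m,cp,t,F,γ,a]:
  T: [ 0 -2  1 -2 -1 -2]
  L: [ 0  2  0  1  0  1]
  M: [ 1  0  0  1  0  0]
  Θ: [ 0 -1  0  0  0  0]
  [T]: (2)·-2+(2)·1+(2)·-2+(2)·-1 = -8
  [L]: (2)·2+(2)·0+(2)·1+(2)·0 = 6
  [M]: (2)·0+(2)·0+(2)·1+(2)·0 = 2
  [Θ]: (2)·-1+(2)·0+(2)·0+(2)·0 = -2
⇒ T^-8 L^6 M^2 Θ^-2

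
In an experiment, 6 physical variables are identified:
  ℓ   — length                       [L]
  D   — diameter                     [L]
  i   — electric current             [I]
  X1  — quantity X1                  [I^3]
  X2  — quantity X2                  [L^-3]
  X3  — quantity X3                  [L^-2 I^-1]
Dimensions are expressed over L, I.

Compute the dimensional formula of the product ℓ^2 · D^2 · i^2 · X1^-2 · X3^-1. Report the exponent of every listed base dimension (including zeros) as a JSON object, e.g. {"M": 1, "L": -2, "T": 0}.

{"L": 6, "I": -3}

Exponent matrix [L,I] × [ℓ,D,i,X1,X2,X3]:
  L: [ 1  1  0  0 -3 -2]
  I: [ 0  0  1  3  0 -1]
  [L]: (2)·1+(2)·1+(2)·0+(-2)·0+(-1)·-2 = 6
  [I]: (2)·0+(2)·0+(2)·1+(-2)·3+(-1)·-1 = -3
⇒ L^6 I^-3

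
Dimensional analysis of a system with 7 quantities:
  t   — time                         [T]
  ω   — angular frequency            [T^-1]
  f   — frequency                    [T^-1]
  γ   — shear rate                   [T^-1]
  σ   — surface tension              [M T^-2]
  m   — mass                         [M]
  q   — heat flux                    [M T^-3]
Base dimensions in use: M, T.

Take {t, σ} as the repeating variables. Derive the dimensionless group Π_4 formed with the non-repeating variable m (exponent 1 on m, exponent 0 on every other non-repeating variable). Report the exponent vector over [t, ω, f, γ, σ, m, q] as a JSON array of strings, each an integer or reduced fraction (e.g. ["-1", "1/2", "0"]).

["-2", "0", "0", "0", "-1", "1", "0"]

Dimensional matrix (M×T by t×ω×f×γ×σ×m×q):
  M: [ 0  0  0  0  1  1  1]
  T: [ 1 -1 -1 -1 -2  0 -3]
Row reduction gives pivot columns t,σ; rank = 2
Repeat: t,σ; free: ω,f,γ,m,q
RREF:
  r0: [   1   -1   -1   -1    0    2   -1]
  r1: [   0    0    0    0    1    1    1]
Fix exponent of m at 1, ω at 0, f at 0, γ at 0, q at 0; solve each RREF row for its pivot's exponent:
  r0: exp(t) + (2)·1 = 0 ⇒ exp(t) = -2
  r1: exp(σ) + (1)·1 = 0 ⇒ exp(σ) = -1
Π_4 = t^-2 · σ^-1 · m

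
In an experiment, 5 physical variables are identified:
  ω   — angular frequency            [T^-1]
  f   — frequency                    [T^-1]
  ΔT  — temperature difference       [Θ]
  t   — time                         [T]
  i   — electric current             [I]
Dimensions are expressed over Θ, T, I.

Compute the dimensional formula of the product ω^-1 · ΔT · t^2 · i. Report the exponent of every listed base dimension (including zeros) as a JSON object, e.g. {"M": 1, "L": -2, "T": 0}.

{"Θ": 1, "T": 3, "I": 1}

Exponent matrix [Θ,T,I] × [ω,f,ΔT,t,i]:
  Θ: [ 0  0  1  0  0]
  T: [-1 -1  0  1  0]
  I: [ 0  0  0  0  1]
  [Θ]: (-1)·0+(1)·1+(2)·0+(1)·0 = 1
  [T]: (-1)·-1+(1)·0+(2)·1+(1)·0 = 3
  [I]: (-1)·0+(1)·0+(2)·0+(1)·1 = 1
⇒ Θ T^3 I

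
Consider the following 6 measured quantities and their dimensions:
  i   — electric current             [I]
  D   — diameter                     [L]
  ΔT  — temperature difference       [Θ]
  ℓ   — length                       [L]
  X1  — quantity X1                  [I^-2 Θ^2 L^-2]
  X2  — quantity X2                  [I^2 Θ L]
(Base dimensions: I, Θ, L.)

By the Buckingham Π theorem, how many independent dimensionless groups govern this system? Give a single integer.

3

Write exponents as rows I,Θ,L / cols i,D,ΔT,ℓ,X1,X2:
  I: [ 1  0  0  0 -2  2]
  Θ: [ 0  0  1  0  2  1]
  L: [ 0  1  0  1 -2  1]
RREF → pivots at {i,D,ΔT} ⇒ r = 3
6 vars − rank 3 = 3 Π groups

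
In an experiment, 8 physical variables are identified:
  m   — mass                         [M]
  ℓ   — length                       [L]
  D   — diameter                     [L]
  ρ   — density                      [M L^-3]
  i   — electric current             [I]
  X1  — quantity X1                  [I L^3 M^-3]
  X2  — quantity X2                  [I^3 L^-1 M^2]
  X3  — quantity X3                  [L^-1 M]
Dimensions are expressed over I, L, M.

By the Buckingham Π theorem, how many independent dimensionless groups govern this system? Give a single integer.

5

Dimensional matrix (I×L×M by m×ℓ×D×ρ×i×X1×X2×X3):
  I: [ 0  0  0  0  1  1  3  0]
  L: [ 0  1  1 -3  0  3 -1 -1]
  M: [ 1  0  0  1  0 -3  2  1]
Echelon form has 3 nonzero rows (pivots: m,ℓ,i)
Π count = n − r = 8 − 3 = 5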